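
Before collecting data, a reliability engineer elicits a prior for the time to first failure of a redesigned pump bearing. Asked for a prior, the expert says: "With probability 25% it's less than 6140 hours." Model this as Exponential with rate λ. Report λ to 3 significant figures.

λ ≈ 4.69e-05

P(T < 6140.0) = 1 − e^(−λ·6140.0) = 0.25, so λ = −ln(1−0.25)/6140.0 = −ln(0.75)/6140.0 = 4.69e-05.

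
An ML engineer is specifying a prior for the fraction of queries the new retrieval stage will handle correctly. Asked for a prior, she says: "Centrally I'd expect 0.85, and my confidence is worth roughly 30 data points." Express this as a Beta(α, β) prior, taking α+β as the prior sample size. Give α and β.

α = 25.5, β = 4.5

Under the effective-sample-size interpretation, Beta(α, β) has prior mean α/(α+β) and prior sample size α+β.
So α+β = 30 and α/(α+β) = 0.85, giving α = 0.85·30 = 25.5 and β = 30 − 25.5 = 4.5.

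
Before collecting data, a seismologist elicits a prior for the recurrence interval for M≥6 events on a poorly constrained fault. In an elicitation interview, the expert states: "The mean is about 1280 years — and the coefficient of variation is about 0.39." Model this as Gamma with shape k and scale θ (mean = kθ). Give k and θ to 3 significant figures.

For Gamma(k, scale θ): mean = kθ, variance = kθ², so CV = 1/√k.
CV = 0.39, hence k = 1/CV² = 6.57.
Then θ = mean/k = 1280/6.57 = 195.

k ≈ 6.57, θ ≈ 195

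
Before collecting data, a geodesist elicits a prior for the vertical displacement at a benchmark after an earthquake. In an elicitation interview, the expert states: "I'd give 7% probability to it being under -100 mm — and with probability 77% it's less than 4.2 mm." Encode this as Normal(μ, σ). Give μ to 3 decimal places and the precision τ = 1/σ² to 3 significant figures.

μ = -30.563, τ = 0.000452

For Normal(μ,σ), the p-quantile is μ + z_p·σ. Here z_{0.07} = -1.476, z_{0.77} = 0.7388.
So -100 = μ − 1.476σ and 4.2 = μ + 0.7388σ.
Subtracting: σ = (4.2 − -100)/(0.7388 − (-1.476)) = 47.051.
Then μ = -100 − (-1.476)·47.051 = -30.563.
Precision τ = 1/σ² = 1/47.05² = 0.000452.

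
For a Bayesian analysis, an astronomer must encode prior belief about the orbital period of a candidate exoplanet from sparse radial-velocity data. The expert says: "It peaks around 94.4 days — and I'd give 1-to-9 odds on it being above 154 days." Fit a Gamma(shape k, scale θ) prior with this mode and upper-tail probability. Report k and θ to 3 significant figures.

Gamma(k,θ) with k>1 has mode (k−1)θ, so θ = 94.4/(k−1).
Need P(X < 154) = 0.9 with θ tied to k this way. Start at k = 2, θ = 94.4: P(X<154) ≈ 0.485.
Too low — raise k to concentrate. Iterating converges to k ≈ 8.86.
Then θ = 94.4/(8.86−1) ≈ 12.

k ≈ 8.86, θ ≈ 12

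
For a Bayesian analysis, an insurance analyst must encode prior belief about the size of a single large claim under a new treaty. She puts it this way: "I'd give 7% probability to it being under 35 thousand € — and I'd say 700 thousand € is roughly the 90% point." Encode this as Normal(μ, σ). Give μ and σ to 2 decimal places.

μ = 390.92, σ = 241.17

For Normal(μ,σ), the p-quantile is μ + z_p·σ. Here z_{0.07} = -1.476, z_{0.9} = 1.282.
So 35 = μ − 1.476σ and 700 = μ + 1.282σ.
Subtracting: σ = (700 − 35)/(1.282 − (-1.476)) = 241.17.
Then μ = 35 − (-1.476)·241.17 = 390.92.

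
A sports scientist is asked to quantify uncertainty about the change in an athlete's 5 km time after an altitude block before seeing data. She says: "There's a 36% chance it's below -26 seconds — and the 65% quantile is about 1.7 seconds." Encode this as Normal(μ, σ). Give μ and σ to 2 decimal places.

For Normal(μ,σ), the p-quantile is μ + z_p·σ. Here z_{0.36} = -0.3585, z_{0.65} = 0.3853.
So -26 = μ − 0.3585σ and 1.7 = μ + 0.3853σ.
Subtracting: σ = (1.7 − -26)/(0.3853 − (-0.3585)) = 37.24.
Then μ = -26 − (-0.3585)·37.24 = -12.65.

μ = -12.65, σ = 37.24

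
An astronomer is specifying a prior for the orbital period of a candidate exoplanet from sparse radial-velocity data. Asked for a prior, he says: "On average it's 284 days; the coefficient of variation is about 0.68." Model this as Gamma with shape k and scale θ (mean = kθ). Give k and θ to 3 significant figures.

k ≈ 2.16, θ ≈ 131

For Gamma(k, scale θ): mean = kθ, variance = kθ², so CV = 1/√k.
CV = 0.68, hence k = 1/CV² = 2.16.
Then θ = mean/k = 284/2.16 = 131.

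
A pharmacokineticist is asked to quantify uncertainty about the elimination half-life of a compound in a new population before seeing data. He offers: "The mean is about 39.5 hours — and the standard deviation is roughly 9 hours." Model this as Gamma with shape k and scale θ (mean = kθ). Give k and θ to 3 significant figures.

For Gamma(k, scale θ): mean = kθ, variance = kθ², so CV = 1/√k.
CV = SD/mean = 9/39.5 = 0.2278, hence k = 1/CV² = 19.3.
Then θ = mean/k = 39.5/19.3 = 2.05.

k ≈ 19.3, θ ≈ 2.05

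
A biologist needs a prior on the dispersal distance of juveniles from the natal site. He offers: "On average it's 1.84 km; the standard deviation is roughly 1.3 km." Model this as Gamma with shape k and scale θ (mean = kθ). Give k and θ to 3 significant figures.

For Gamma(k, scale θ): mean = kθ, variance = kθ², so CV = 1/√k.
CV = SD/mean = 1.3/1.84 = 0.7065, hence k = 1/CV² = 2.
Then θ = mean/k = 1.84/2 = 0.918.

k ≈ 2, θ ≈ 0.918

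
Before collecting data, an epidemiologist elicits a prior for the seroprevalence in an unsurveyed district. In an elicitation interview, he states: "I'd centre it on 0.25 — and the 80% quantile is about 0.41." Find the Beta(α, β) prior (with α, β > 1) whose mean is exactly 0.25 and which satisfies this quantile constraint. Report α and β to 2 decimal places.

With mean 0.25 fixed, write α = 0.25s, β = 0.75s where s = α+β.
Need P(θ < 0.41) = 0.8 under Beta(0.25s, 0.75s). Normal approximation: (q−m)/√(m(1−m)/s) ≈ z_{0.8} = 0.842, so s ≈ 0.25·0.75·(0.842)²/(0.41−0.25)² = 5.2.
At s = 5.2: P(θ<0.41) ≈ 0.815. Adjusting to match 0.8 gives s ≈ 4.30.
So α = 0.25·4.30 ≈ 1.08, β = 0.75·4.30 ≈ 3.23.

α ≈ 1.08, β ≈ 3.23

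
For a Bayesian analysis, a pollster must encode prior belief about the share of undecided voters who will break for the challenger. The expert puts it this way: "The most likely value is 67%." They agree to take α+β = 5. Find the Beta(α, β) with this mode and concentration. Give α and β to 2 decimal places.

For α,β > 1 the Beta mode is (α−1)/(α+β−2). With α+β = 5, the mode is (α−1)/3.
Set (α−1)/3 = 0.67 → α = 1 + 0.67·3 = 3.01.
β = 5 − α = 1.99.

α = 3.01, β = 1.99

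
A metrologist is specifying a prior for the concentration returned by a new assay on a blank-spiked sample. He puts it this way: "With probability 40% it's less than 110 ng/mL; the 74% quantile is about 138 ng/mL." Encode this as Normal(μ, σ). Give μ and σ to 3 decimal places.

For Normal(μ,σ), the p-quantile is μ + z_p·σ. Here z_{0.4} = -0.2533, z_{0.74} = 0.6433.
So 110 = μ − 0.2533σ and 138 = μ + 0.6433σ.
Subtracting: σ = (138 − 110)/(0.6433 − (-0.2533)) = 31.226.
Then μ = 110 − (-0.2533)·31.226 = 117.911.

μ = 117.911, σ = 31.226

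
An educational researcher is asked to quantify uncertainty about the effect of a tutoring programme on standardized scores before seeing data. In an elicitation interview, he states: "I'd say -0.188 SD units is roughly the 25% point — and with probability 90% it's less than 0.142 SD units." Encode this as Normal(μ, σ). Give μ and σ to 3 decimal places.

The p-quantile of Normal(μ,σ) is μ + z_p·σ, with z_{0.25} = -0.6745 and z_{0.9} = 1.282.
Eliminate σ: μ = (z₂·x₁ − z₁·x₂)/(z₂ − z₁) = (1.282·-0.188 − (-0.6745)·0.142)/1.956 = -0.074.
Then σ = (x₂ − x₁)/(z₂ − z₁) = (0.142 − -0.188)/1.956 = 0.169.

μ = -0.074, σ = 0.169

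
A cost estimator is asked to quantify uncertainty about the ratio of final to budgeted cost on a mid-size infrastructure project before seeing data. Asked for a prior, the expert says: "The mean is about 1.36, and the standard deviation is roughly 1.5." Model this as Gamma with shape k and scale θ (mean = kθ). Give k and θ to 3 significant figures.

For Gamma(k, scale θ): mean = kθ, variance = kθ², so CV = 1/√k.
CV = SD/mean = 1.5/1.36 = 1.103, hence k = 1/CV² = 0.822.
Then θ = mean/k = 1.36/0.822 = 1.65.

k ≈ 0.822, θ ≈ 1.65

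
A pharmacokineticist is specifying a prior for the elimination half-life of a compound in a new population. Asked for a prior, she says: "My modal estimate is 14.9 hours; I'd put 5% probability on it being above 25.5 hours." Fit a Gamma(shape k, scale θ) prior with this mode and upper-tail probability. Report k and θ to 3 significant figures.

k ≈ 10.7, θ ≈ 1.54

Gamma(k,θ) with k>1 has mode (k−1)θ, so θ = 14.9/(k−1).
Need P(X < 25.5) = 0.95 with θ tied to k this way. Start at k = 2, θ = 14.9: P(X<25.5) ≈ 0.510.
Too low — raise k to concentrate. Iterating converges to k ≈ 10.7.
Then θ = 14.9/(10.7−1) ≈ 1.54.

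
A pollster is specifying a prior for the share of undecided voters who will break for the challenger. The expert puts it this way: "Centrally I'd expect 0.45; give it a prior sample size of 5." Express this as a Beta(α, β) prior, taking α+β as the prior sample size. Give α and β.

α = 2.25, β = 2.75

Under the effective-sample-size interpretation, Beta(α, β) has prior mean α/(α+β) and prior sample size α+β.
So α+β = 5 and α/(α+β) = 0.45, giving α = 0.45·5 = 2.25 and β = 5 − 2.25 = 2.75.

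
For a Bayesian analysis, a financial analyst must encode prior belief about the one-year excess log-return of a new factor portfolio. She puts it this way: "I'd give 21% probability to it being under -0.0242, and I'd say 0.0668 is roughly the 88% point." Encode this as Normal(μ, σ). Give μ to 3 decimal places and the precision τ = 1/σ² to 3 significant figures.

μ = 0.013, τ = 474

The p-quantile of Normal(μ,σ) is μ + z_p·σ, with z_{0.21} = -0.8064 and z_{0.88} = 1.175.
Eliminate σ: μ = (z₂·x₁ − z₁·x₂)/(z₂ − z₁) = (1.175·-0.0242 − (-0.8064)·0.0668)/1.981 = 0.013.
Then σ = (x₂ − x₁)/(z₂ − z₁) = (0.0668 − -0.0242)/1.981 = 0.046.
Precision τ = 1/σ² = 1/0.04593² = 474.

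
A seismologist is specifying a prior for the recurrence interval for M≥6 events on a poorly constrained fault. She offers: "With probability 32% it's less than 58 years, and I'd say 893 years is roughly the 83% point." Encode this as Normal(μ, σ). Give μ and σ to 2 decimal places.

μ = 332.66, σ = 587.26

The p-quantile of Normal(μ,σ) is μ + z_p·σ, with z_{0.32} = -0.4677 and z_{0.83} = 0.9542.
Eliminate σ: μ = (z₂·x₁ − z₁·x₂)/(z₂ − z₁) = (0.9542·58 − (-0.4677)·893)/1.422 = 332.66.
Then σ = (x₂ − x₁)/(z₂ − z₁) = (893 − 58)/1.422 = 587.26.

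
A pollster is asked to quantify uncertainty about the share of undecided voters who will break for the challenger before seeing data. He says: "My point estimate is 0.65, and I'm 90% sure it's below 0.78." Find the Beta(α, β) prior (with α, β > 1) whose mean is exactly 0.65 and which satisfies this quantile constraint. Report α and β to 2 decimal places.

α ≈ 13.36, β ≈ 7.19

With mean 0.65 fixed, write α = 0.65s, β = 0.35s where s = α+β.
Need P(θ < 0.78) = 0.9 under Beta(0.65s, 0.35s). Normal approximation: (q−m)/√(m(1−m)/s) ≈ z_{0.9} = 1.28, so s ≈ 0.65·0.35·(1.28)²/(0.78−0.65)² = 22.1.
At s = 22.1: P(θ<0.78) ≈ 0.909. Adjusting to match 0.9 gives s ≈ 20.55.
So α = 0.65·20.55 ≈ 13.36, β = 0.35·20.55 ≈ 7.19.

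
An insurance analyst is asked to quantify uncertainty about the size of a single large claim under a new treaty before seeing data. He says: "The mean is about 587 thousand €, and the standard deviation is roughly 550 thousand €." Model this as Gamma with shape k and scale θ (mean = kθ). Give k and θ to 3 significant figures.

For Gamma(k, scale θ): mean = kθ, variance = kθ², so CV = 1/√k.
CV = SD/mean = 550/587 = 0.937, hence k = 1/CV² = 1.14.
Then θ = mean/k = 587/1.14 = 515.

k ≈ 1.14, θ ≈ 515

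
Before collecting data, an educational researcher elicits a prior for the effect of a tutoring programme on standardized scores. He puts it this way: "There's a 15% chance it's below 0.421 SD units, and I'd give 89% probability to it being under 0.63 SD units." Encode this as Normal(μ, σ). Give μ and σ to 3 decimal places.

For Normal(μ,σ), the p-quantile is μ + z_p·σ. Here z_{0.15} = -1.036, z_{0.89} = 1.227.
So 0.421 = μ − 1.036σ and 0.63 = μ + 1.227σ.
Subtracting: σ = (0.63 − 0.421)/(1.227 − (-1.036)) = 0.092.
Then μ = 0.421 − (-1.036)·0.092 = 0.517.

μ = 0.517, σ = 0.092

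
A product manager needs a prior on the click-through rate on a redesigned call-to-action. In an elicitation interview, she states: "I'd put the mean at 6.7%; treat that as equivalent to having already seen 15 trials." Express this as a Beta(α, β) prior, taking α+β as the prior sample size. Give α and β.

α = 1.005, β = 13.995

Under the effective-sample-size interpretation, Beta(α, β) has prior mean α/(α+β) and prior sample size α+β.
So α+β = 15 and α/(α+β) = 0.067, giving α = 0.067·15 = 1.005 and β = 15 − 1.005 = 13.995.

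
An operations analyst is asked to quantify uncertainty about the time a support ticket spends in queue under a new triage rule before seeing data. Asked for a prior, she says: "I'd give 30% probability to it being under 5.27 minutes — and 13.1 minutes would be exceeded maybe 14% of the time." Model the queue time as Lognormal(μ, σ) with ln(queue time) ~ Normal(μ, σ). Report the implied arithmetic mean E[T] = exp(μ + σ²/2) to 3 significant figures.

E[T] ≈ 8.34 minutes

If T ~ Lognormal(μ,σ) then ln T ~ Normal(μ,σ), so the p-quantile of ln T is μ + z_p·σ.
ln(5.27) = 1.662 and ln(13.1) = 2.573; z_{0.3} = -0.5244, z_{0.86} = 1.08.
σ = (2.573 − 1.662)/(1.08 − (-0.5244)) = 0.567.
μ = 1.662 − (-0.5244)·0.567 = 1.960.
E[T] = exp(μ + σ²/2) = exp(1.960 + 0.1610) = 8.34 minutes.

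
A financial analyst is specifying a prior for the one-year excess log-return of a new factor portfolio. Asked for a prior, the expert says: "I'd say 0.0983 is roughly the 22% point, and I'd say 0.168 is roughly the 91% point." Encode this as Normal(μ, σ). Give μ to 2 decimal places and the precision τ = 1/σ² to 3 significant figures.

μ = 0.12, τ = 919

The p-quantile of Normal(μ,σ) is μ + z_p·σ, with z_{0.22} = -0.7722 and z_{0.91} = 1.341.
Eliminate σ: μ = (z₂·x₁ − z₁·x₂)/(z₂ − z₁) = (1.341·0.0983 − (-0.7722)·0.168)/2.113 = 0.12.
Then σ = (x₂ − x₁)/(z₂ − z₁) = (0.168 − 0.0983)/2.113 = 0.03.
Precision τ = 1/σ² = 1/0.03299² = 919.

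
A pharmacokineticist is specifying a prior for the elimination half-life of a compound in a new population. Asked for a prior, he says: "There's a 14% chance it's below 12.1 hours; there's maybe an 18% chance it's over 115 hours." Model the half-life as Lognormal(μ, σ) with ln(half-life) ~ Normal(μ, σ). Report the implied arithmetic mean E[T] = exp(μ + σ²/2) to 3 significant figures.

E[T] ≈ 77.4 hours

If T ~ Lognormal(μ,σ) then ln T ~ Normal(μ,σ), so the p-quantile of ln T is μ + z_p·σ.
ln(12.1) = 2.493 and ln(115) = 4.745; z_{0.14} = -1.08, z_{0.82} = 0.9154.
σ = (4.745 − 2.493)/(0.9154 − (-1.08)) = 1.128.
μ = 2.493 − (-1.08)·1.128 = 3.712.
E[T] = exp(μ + σ²/2) = exp(3.712 + 0.6365) = 77.4 hours.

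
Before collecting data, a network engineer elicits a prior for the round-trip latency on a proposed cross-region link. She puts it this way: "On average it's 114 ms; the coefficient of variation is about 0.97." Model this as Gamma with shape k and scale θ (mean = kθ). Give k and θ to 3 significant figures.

For Gamma(k, scale θ): mean = kθ, variance = kθ², so CV = 1/√k.
CV = 0.97, hence k = 1/CV² = 1.06.
Then θ = mean/k = 114/1.06 = 107.

k ≈ 1.06, θ ≈ 107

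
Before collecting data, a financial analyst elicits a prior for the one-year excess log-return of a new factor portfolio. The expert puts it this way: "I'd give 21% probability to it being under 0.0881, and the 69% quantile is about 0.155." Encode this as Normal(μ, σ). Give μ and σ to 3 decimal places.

μ = 0.130, σ = 0.051

The p-quantile of Normal(μ,σ) is μ + z_p·σ, with z_{0.21} = -0.8064 and z_{0.69} = 0.4959.
Eliminate σ: μ = (z₂·x₁ − z₁·x₂)/(z₂ − z₁) = (0.4959·0.0881 − (-0.8064)·0.155)/1.302 = 0.130.
Then σ = (x₂ − x₁)/(z₂ − z₁) = (0.155 − 0.0881)/1.302 = 0.051.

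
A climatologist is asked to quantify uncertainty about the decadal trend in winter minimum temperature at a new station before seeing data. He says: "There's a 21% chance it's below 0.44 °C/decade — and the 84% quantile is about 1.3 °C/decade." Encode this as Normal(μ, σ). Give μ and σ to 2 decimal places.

The p-quantile of Normal(μ,σ) is μ + z_p·σ, with z_{0.21} = -0.8064 and z_{0.84} = 0.9945.
Eliminate σ: μ = (z₂·x₁ − z₁·x₂)/(z₂ − z₁) = (0.9945·0.44 − (-0.8064)·1.3)/1.801 = 0.83.
Then σ = (x₂ − x₁)/(z₂ − z₁) = (1.3 − 0.44)/1.801 = 0.48.

μ = 0.83, σ = 0.48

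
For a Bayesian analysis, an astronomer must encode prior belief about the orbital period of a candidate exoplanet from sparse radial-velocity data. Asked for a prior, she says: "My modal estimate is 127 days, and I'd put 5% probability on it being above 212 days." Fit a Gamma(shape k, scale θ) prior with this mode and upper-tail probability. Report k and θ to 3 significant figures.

Gamma(k,θ) with k>1 has mode (k−1)θ, so θ = 127/(k−1).
Need P(X < 212) = 0.95 with θ tied to k this way. Start at k = 2, θ = 127: P(X<212) ≈ 0.497.
Too low — raise k to concentrate. Iterating converges to k ≈ 11.6.
Then θ = 127/(11.6−1) ≈ 11.9.

k ≈ 11.6, θ ≈ 11.9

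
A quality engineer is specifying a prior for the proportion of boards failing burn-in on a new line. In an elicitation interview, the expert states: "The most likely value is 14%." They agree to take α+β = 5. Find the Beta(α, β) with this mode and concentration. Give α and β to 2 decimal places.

α = 1.42, β = 3.58

For α,β > 1 the Beta mode is (α−1)/(α+β−2). With α+β = 5, the mode is (α−1)/3.
Set (α−1)/3 = 0.14 → α = 1 + 0.14·3 = 1.42.
β = 5 − α = 3.58.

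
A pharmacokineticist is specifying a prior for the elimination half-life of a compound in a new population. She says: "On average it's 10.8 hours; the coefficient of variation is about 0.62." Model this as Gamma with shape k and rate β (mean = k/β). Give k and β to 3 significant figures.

k ≈ 2.6, β ≈ 0.241

For Gamma(k, rate β): mean = k/β, variance = k/β², so CV = 1/√k.
CV = 0.62, hence k = 1/CV² = 2.6.
Then β = k/mean = 2.6/10.8 = 0.241.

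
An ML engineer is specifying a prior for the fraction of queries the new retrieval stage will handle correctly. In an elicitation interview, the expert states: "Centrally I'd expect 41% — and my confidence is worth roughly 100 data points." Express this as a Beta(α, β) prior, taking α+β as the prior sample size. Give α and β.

α = 41, β = 59

Under the effective-sample-size interpretation, Beta(α, β) has prior mean α/(α+β) and prior sample size α+β.
So α+β = 100 and α/(α+β) = 0.41, giving α = 0.41·100 = 41 and β = 100 − 41 = 59.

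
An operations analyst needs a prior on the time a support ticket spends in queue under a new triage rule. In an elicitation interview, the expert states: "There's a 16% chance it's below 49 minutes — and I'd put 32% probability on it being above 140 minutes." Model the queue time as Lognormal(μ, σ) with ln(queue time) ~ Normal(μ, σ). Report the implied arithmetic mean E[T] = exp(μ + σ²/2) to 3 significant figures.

If T ~ Lognormal(μ,σ) then ln T ~ Normal(μ,σ), so the p-quantile of ln T is μ + z_p·σ.
ln(49) = 3.892 and ln(140) = 4.942; z_{0.16} = -0.9945, z_{0.68} = 0.4677.
σ = (4.942 − 3.892)/(0.4677 − (-0.9945)) = 0.718.
μ = 3.892 − (-0.9945)·0.718 = 4.606.
E[T] = exp(μ + σ²/2) = exp(4.606 + 0.2578) = 129 minutes.

E[T] ≈ 129 minutes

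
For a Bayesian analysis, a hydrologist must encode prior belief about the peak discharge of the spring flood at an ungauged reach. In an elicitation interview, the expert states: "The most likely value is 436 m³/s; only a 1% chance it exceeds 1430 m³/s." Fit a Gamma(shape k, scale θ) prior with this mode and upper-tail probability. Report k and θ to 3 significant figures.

Gamma(k,θ) with k>1 has mode (k−1)θ, so θ = 436/(k−1).
Need P(X < 1430) = 0.99 with θ tied to k this way. Start at k = 2, θ = 436: P(X<1430) ≈ 0.839.
Too low — raise k to concentrate. Iterating converges to k ≈ 4.12.
Then θ = 436/(4.12−1) ≈ 140.

k ≈ 4.12, θ ≈ 140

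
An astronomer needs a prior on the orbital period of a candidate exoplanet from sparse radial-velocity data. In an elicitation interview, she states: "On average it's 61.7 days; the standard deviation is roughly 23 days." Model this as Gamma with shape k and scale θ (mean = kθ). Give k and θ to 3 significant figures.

For Gamma(k, scale θ): mean = kθ, variance = kθ², so CV = 1/√k.
CV = SD/mean = 23/61.7 = 0.3728, hence k = 1/CV² = 7.2.
Then θ = mean/k = 61.7/7.2 = 8.57.

k ≈ 7.2, θ ≈ 8.57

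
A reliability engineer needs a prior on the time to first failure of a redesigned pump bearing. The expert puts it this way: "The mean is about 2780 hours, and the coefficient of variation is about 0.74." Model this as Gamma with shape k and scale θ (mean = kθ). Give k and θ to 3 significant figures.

k ≈ 1.83, θ ≈ 1520

For Gamma(k, scale θ): mean = kθ, variance = kθ², so CV = 1/√k.
CV = 0.74, hence k = 1/CV² = 1.83.
Then θ = mean/k = 2780/1.83 = 1520.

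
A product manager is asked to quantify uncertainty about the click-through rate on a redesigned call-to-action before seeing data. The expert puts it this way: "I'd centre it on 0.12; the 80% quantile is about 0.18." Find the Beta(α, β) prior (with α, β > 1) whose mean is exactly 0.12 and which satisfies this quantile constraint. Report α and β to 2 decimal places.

With mean 0.12 fixed, write α = 0.12s, β = 0.88s where s = α+β.
Need P(θ < 0.18) = 0.8 under Beta(0.12s, 0.88s). Normal approximation: (q−m)/√(m(1−m)/s) ≈ z_{0.8} = 0.842, so s ≈ 0.12·0.88·(0.842)²/(0.18−0.12)² = 20.8.
At s = 20.8: P(θ<0.18) ≈ 0.818. Adjusting to match 0.8 gives s ≈ 16.22.
So α = 0.12·16.22 ≈ 1.95, β = 0.88·16.22 ≈ 14.27.

α ≈ 1.95, β ≈ 14.27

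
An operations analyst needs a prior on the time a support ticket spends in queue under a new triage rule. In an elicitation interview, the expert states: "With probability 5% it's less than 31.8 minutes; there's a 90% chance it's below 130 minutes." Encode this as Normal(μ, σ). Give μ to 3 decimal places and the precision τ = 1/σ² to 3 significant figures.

The p-quantile of Normal(μ,σ) is μ + z_p·σ, with z_{0.05} = -1.645 and z_{0.9} = 1.282.
Eliminate σ: μ = (z₂·x₁ − z₁·x₂)/(z₂ − z₁) = (1.282·31.8 − (-1.645)·130)/2.926 = 86.996.
Then σ = (x₂ − x₁)/(z₂ − z₁) = (130 − 31.8)/2.926 = 33.557.
Precision τ = 1/σ² = 1/33.56² = 0.000888.

μ = 86.996, τ = 0.000888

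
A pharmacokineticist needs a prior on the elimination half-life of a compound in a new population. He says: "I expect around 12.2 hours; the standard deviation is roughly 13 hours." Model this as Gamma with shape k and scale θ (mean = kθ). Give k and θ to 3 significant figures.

k ≈ 0.881, θ ≈ 13.9

For Gamma(k, scale θ): mean = kθ, variance = kθ², so CV = 1/√k.
CV = SD/mean = 13/12.2 = 1.066, hence k = 1/CV² = 0.881.
Then θ = mean/k = 12.2/0.881 = 13.9.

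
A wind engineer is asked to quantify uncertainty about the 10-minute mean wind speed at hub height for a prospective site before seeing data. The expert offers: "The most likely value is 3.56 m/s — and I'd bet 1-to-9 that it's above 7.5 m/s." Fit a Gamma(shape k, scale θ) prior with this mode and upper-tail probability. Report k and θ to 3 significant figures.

Gamma(k,θ) with k>1 has mode (k−1)θ, so θ = 3.56/(k−1).
Need P(X < 7.5) = 0.9 with θ tied to k this way. Start at k = 2, θ = 3.56: P(X<7.5) ≈ 0.622.
Too low — raise k to concentrate. Iterating converges to k ≈ 4.46.
Then θ = 3.56/(4.46−1) ≈ 1.03.

k ≈ 4.46, θ ≈ 1.03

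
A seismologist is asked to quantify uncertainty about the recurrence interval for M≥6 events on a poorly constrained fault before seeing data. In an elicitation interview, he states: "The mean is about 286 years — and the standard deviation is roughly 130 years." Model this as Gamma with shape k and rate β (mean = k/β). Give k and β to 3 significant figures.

For Gamma(k, rate β): mean = k/β, variance = k/β², so CV = 1/√k.
CV = SD/mean = 130/286 = 0.4545, hence k = 1/CV² = 4.84.
Then β = k/mean = 4.84/286 = 0.0169.

k ≈ 4.84, β ≈ 0.0169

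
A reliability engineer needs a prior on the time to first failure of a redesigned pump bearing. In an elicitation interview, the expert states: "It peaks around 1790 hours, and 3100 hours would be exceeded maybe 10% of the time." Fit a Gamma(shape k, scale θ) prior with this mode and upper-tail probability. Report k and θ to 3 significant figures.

k ≈ 7.29, θ ≈ 285

Gamma(k,θ) with k>1 has mode (k−1)θ, so θ = 1790/(k−1).
Need P(X < 3100) = 0.9 with θ tied to k this way. Start at k = 2, θ = 1790: P(X<3100) ≈ 0.517.
Too low — raise k to concentrate. Iterating converges to k ≈ 7.29.
Then θ = 1790/(7.29−1) ≈ 285.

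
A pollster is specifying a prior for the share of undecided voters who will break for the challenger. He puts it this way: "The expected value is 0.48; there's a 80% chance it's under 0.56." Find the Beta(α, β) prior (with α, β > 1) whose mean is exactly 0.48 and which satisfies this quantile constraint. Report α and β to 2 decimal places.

With mean 0.48 fixed, write α = 0.48s, β = 0.52s where s = α+β.
Need P(θ < 0.56) = 0.8 under Beta(0.48s, 0.52s). Normal approximation: (q−m)/√(m(1−m)/s) ≈ z_{0.8} = 0.842, so s ≈ 0.48·0.52·(0.842)²/(0.56−0.48)² = 27.6.
At s = 27.6: P(θ<0.56) ≈ 0.800. Adjusting to match 0.8 gives s ≈ 27.67.
So α = 0.48·27.67 ≈ 13.28, β = 0.52·27.67 ≈ 14.39.

α ≈ 13.28, β ≈ 14.39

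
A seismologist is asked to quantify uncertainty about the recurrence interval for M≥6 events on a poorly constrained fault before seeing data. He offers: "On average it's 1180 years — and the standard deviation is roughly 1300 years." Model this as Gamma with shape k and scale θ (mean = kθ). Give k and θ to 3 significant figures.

For Gamma(k, scale θ): mean = kθ, variance = kθ², so CV = 1/√k.
CV = SD/mean = 1300/1180 = 1.102, hence k = 1/CV² = 0.824.
Then θ = mean/k = 1180/0.824 = 1430.

k ≈ 0.824, θ ≈ 1430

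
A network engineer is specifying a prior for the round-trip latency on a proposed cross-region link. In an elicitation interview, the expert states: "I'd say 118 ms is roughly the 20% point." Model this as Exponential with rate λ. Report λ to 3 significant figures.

P(T < 118.0) = 1 − e^(−λ·118.0) = 0.2, so λ = −ln(1−0.2)/118.0 = −ln(0.8)/118.0 = 0.00189.

λ ≈ 0.00189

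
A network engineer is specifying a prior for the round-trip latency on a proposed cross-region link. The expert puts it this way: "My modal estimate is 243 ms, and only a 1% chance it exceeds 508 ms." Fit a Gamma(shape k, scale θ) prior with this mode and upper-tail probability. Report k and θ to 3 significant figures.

Gamma(k,θ) with k>1 has mode (k−1)θ, so θ = 243/(k−1).
Need P(X < 508) = 0.99 with θ tied to k this way. Start at k = 2, θ = 243: P(X<508) ≈ 0.618.
Too low — raise k to concentrate. Iterating converges to k ≈ 9.96.
Then θ = 243/(9.96−1) ≈ 27.1.

k ≈ 9.96, θ ≈ 27.1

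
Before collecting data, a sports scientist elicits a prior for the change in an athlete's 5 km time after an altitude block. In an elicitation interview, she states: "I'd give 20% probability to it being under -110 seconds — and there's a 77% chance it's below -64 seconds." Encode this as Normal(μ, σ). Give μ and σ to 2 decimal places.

μ = -85.50, σ = 29.11

The p-quantile of Normal(μ,σ) is μ + z_p·σ, with z_{0.2} = -0.8416 and z_{0.77} = 0.7388.
Eliminate σ: μ = (z₂·x₁ − z₁·x₂)/(z₂ − z₁) = (0.7388·-110 − (-0.8416)·-64)/1.58 = -85.50.
Then σ = (x₂ − x₁)/(z₂ − z₁) = (-64 − -110)/1.58 = 29.11.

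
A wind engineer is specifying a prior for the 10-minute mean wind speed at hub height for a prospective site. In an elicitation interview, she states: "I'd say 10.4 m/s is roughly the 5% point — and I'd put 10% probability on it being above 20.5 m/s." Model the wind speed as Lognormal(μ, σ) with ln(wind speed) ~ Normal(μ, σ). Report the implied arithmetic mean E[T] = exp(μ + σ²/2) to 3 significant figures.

E[T] ≈ 15.6 m/s

If T ~ Lognormal(μ,σ) then ln T ~ Normal(μ,σ), so the p-quantile of ln T is μ + z_p·σ.
ln(10.4) = 2.342 and ln(20.5) = 3.02; z_{0.05} = -1.645, z_{0.9} = 1.282.
σ = (3.02 − 2.342)/(1.282 − (-1.645)) = 0.232.
μ = 2.342 − (-1.645)·0.232 = 2.723.
E[T] = exp(μ + σ²/2) = exp(2.723 + 0.0269) = 15.6 m/s.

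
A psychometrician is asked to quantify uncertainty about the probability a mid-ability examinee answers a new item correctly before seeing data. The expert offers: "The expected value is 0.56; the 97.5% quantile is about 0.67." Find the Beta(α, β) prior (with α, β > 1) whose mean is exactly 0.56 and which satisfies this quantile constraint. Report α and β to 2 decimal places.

With mean 0.56 fixed, write α = 0.56s, β = 0.44s where s = α+β.
Need P(θ < 0.67) = 0.975 under Beta(0.56s, 0.44s). Normal approximation: (q−m)/√(m(1−m)/s) ≈ z_{0.975} = 1.96, so s ≈ 0.56·0.44·(1.96)²/(0.67−0.56)² = 78.2.
At s = 78.2: P(θ<0.67) ≈ 0.978. Adjusting to match 0.975 gives s ≈ 74.65.
So α = 0.56·74.65 ≈ 41.81, β = 0.44·74.65 ≈ 32.85.

α ≈ 41.81, β ≈ 32.85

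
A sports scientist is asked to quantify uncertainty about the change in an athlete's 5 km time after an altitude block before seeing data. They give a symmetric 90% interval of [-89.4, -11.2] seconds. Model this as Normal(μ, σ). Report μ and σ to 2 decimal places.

μ = -50.30, σ = 23.77

A symmetric 90% interval runs μ ± z·σ with z = 1.645.
Half-width = 39.1, so σ = 39.1/1.645 = 23.77.
μ is the interval midpoint, -50.30.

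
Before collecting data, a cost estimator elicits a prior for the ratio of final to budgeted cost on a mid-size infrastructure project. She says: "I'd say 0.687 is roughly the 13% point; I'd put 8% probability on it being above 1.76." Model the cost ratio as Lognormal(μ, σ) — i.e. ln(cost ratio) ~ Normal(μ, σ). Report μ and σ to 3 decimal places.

If T ~ Lognormal(μ,σ) then ln T ~ Normal(μ,σ), so the p-quantile of ln T is μ + z_p·σ.
ln(0.687) = -0.3754 and ln(1.76) = 0.5653; z_{0.13} = -1.126, z_{0.92} = 1.405.
σ = (0.5653 − -0.3754)/(1.405 − (-1.126)) = 0.372.
μ = -0.3754 − (-1.126)·0.372 = 0.043.

μ ≈ 0.043, σ ≈ 0.372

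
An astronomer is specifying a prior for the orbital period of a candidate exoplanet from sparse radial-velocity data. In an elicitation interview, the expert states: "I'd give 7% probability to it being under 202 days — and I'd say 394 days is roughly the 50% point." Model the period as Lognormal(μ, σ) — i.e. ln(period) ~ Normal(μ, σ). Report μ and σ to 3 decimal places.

μ ≈ 5.976, σ ≈ 0.453

If T ~ Lognormal(μ,σ) then ln T ~ Normal(μ,σ), so the p-quantile of ln T is μ + z_p·σ.
ln(202) = 5.308 and ln(394) = 5.976; z_{0.07} = -1.476, z_{0.5} = 0.
σ = (5.976 − 5.308)/(0 − (-1.476)) = 0.453.
μ = 5.308 − (-1.476)·0.453 = 5.976.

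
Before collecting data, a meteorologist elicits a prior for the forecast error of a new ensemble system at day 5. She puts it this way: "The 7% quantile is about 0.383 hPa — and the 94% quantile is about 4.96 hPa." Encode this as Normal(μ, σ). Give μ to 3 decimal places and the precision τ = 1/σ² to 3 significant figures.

The p-quantile of Normal(μ,σ) is μ + z_p·σ, with z_{0.07} = -1.476 and z_{0.94} = 1.555.
Eliminate σ: μ = (z₂·x₁ − z₁·x₂)/(z₂ − z₁) = (1.555·0.383 − (-1.476)·4.96)/3.031 = 2.612.
Then σ = (x₂ − x₁)/(z₂ − z₁) = (4.96 − 0.383)/3.031 = 1.510.
Precision τ = 1/σ² = 1/1.51² = 0.438.

μ = 2.612, τ = 0.438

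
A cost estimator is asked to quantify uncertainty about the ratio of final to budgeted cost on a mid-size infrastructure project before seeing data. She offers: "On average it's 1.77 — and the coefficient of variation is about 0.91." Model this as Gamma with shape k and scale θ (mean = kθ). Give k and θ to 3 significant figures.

k ≈ 1.21, θ ≈ 1.47

For Gamma(k, scale θ): mean = kθ, variance = kθ², so CV = 1/√k.
CV = 0.91, hence k = 1/CV² = 1.21.
Then θ = mean/k = 1.77/1.21 = 1.47.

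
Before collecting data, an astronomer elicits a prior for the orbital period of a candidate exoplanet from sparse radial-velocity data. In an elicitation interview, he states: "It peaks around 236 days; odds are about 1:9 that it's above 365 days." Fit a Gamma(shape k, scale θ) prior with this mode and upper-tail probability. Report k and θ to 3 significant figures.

Gamma(k,θ) with k>1 has mode (k−1)θ, so θ = 236/(k−1).
Need P(X < 365) = 0.9 with θ tied to k this way. Start at k = 2, θ = 236: P(X<365) ≈ 0.458.
Too low — raise k to concentrate. Iterating converges to k ≈ 10.8.
Then θ = 236/(10.8−1) ≈ 24.

k ≈ 10.8, θ ≈ 24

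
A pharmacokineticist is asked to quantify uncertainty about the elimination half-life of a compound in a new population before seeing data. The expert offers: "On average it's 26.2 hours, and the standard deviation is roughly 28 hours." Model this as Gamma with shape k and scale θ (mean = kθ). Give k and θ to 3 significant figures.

k ≈ 0.876, θ ≈ 29.9

For Gamma(k, scale θ): mean = kθ, variance = kθ², so CV = 1/√k.
CV = SD/mean = 28/26.2 = 1.069, hence k = 1/CV² = 0.876.
Then θ = mean/k = 26.2/0.876 = 29.9.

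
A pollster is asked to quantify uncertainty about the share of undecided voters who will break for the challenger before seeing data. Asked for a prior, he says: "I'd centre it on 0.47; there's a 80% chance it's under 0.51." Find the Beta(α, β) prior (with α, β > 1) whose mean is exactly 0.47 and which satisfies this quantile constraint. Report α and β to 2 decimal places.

With mean 0.47 fixed, write α = 0.47s, β = 0.53s where s = α+β.
Need P(θ < 0.51) = 0.8 under Beta(0.47s, 0.53s). Normal approximation: (q−m)/√(m(1−m)/s) ≈ z_{0.8} = 0.842, so s ≈ 0.47·0.53·(0.842)²/(0.51−0.47)² = 110.3.
At s = 110.3: P(θ<0.51) ≈ 0.800. Adjusting to match 0.8 gives s ≈ 110.13.
So α = 0.47·110.13 ≈ 51.76, β = 0.53·110.13 ≈ 58.37.

α ≈ 51.76, β ≈ 58.37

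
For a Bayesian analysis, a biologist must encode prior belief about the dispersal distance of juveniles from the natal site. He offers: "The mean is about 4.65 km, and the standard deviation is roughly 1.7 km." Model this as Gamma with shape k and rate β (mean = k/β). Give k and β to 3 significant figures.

For Gamma(k, rate β): mean = k/β, variance = k/β², so CV = 1/√k.
CV = SD/mean = 1.7/4.65 = 0.3656, hence k = 1/CV² = 7.48.
Then β = k/mean = 7.48/4.65 = 1.61.

k ≈ 7.48, β ≈ 1.61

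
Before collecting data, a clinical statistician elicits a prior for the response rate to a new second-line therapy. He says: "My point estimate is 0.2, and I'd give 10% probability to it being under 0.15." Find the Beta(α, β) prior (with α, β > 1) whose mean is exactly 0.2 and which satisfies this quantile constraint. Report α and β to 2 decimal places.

With mean 0.2 fixed, write α = 0.2s, β = 0.8s where s = α+β.
Need P(θ < 0.15) = 0.1 under Beta(0.2s, 0.8s). Normal approximation: (q−m)/√(m(1−m)/s) ≈ z_{0.1} = -1.28, so s ≈ 0.2·0.8·(-1.28)²/(0.15−0.2)² = 105.1.
At s = 105.1: P(θ<0.15) ≈ 0.093. Adjusting to match 0.1 gives s ≈ 98.77.
So α = 0.2·98.77 ≈ 19.75, β = 0.8·98.77 ≈ 79.02.

α ≈ 19.75, β ≈ 79.02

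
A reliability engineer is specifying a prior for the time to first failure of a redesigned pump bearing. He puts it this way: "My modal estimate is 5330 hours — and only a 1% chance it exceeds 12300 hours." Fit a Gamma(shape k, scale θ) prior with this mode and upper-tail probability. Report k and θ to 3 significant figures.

Gamma(k,θ) with k>1 has mode (k−1)θ, so θ = 5330/(k−1).
Need P(X < 12300) = 0.99 with θ tied to k this way. Start at k = 2, θ = 5330: P(X<12300) ≈ 0.671.
Too low — raise k to concentrate. Iterating converges to k ≈ 7.83.
Then θ = 5330/(7.83−1) ≈ 781.

k ≈ 7.83, θ ≈ 781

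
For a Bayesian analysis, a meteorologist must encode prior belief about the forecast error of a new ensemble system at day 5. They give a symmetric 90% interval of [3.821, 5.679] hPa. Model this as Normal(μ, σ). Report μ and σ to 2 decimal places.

A symmetric 90% interval runs μ ± z·σ with z = 1.645.
Half-width = 0.929, so σ = 0.929/1.645 = 0.56.
μ is the interval midpoint, 4.75.

μ = 4.75, σ = 0.56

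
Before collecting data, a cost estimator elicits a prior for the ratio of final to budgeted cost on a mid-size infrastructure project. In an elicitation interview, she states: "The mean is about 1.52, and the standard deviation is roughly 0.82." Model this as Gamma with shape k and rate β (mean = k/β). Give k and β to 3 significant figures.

k ≈ 3.44, β ≈ 2.26

For Gamma(k, rate β): mean = k/β, variance = k/β², so CV = 1/√k.
CV = SD/mean = 0.82/1.52 = 0.5395, hence k = 1/CV² = 3.44.
Then β = k/mean = 3.44/1.52 = 2.26.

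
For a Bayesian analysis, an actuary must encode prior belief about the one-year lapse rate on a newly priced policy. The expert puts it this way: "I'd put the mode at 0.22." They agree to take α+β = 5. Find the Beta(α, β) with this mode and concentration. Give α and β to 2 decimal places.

α = 1.66, β = 3.34

For α,β > 1 the Beta mode is (α−1)/(α+β−2). With α+β = 5, the mode is (α−1)/3.
Set (α−1)/3 = 0.22 → α = 1 + 0.22·3 = 1.66.
β = 5 − α = 3.34.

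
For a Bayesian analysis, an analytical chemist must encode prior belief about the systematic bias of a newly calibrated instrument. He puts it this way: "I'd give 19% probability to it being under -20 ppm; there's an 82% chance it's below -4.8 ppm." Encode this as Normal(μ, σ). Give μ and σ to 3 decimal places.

The p-quantile of Normal(μ,σ) is μ + z_p·σ, with z_{0.19} = -0.8779 and z_{0.82} = 0.9154.
Eliminate σ: μ = (z₂·x₁ − z₁·x₂)/(z₂ − z₁) = (0.9154·-20 − (-0.8779)·-4.8)/1.793 = -12.559.
Then σ = (x₂ − x₁)/(z₂ − z₁) = (-4.8 − -20)/1.793 = 8.476.

μ = -12.559, σ = 8.476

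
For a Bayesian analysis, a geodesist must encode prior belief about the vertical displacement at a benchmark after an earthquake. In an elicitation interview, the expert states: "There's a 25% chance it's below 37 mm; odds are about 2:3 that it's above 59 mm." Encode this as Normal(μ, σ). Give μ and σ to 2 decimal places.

μ = 52.99, σ = 23.71

For Normal(μ,σ), the p-quantile is μ + z_p·σ. Here z_{0.25} = -0.6745, z_{0.6} = 0.2533.
So 37 = μ − 0.6745σ and 59 = μ + 0.2533σ.
Subtracting: σ = (59 − 37)/(0.2533 − (-0.6745)) = 23.71.
Then μ = 37 − (-0.6745)·23.71 = 52.99.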